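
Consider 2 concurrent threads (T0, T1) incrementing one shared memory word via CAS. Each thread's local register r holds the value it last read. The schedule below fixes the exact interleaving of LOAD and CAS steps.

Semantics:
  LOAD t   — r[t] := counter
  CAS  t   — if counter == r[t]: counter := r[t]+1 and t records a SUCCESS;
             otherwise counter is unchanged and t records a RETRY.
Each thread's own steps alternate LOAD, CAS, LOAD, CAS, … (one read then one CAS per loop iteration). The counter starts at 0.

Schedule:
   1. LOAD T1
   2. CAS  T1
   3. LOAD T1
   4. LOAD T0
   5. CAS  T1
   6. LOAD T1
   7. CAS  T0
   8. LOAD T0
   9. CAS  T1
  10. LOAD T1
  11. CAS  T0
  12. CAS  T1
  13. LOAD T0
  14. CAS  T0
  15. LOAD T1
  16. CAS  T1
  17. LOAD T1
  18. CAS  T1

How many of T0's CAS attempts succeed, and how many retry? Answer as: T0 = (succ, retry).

1. LOAD T1 → mem=0 r[T1]=0 [LOAD]
2. CAS T1 → mem=1 r[T1]=0 [OK]
3. LOAD T1 → mem=1 r[T1]=1 [LOAD]
4. LOAD T0 → mem=1 r[T0]=1 [LOAD]
5. CAS T1 → mem=2 r[T1]=1 [OK]
6. LOAD T1 → mem=2 r[T1]=2 [LOAD]
7. CAS T0 → mem=2 r[T0]=1 [RETRY]
8. LOAD T0 → mem=2 r[T0]=2 [LOAD]
9. CAS T1 → mem=3 r[T1]=2 [OK]
10. LOAD T1 → mem=3 r[T1]=3 [LOAD]
11. CAS T0 → mem=3 r[T0]=2 [RETRY]
12. CAS T1 → mem=4 r[T1]=3 [OK]
13. LOAD T0 → mem=4 r[T0]=4 [LOAD]
14. CAS T0 → mem=5 r[T0]=4 [OK]
15. LOAD T1 → mem=5 r[T1]=5 [LOAD]
16. CAS T1 → mem=6 r[T1]=5 [OK]
17. LOAD T1 → mem=6 r[T1]=6 [LOAD]
18. CAS T1 → mem=7 r[T1]=6 [OK]

T0 = (1, 2)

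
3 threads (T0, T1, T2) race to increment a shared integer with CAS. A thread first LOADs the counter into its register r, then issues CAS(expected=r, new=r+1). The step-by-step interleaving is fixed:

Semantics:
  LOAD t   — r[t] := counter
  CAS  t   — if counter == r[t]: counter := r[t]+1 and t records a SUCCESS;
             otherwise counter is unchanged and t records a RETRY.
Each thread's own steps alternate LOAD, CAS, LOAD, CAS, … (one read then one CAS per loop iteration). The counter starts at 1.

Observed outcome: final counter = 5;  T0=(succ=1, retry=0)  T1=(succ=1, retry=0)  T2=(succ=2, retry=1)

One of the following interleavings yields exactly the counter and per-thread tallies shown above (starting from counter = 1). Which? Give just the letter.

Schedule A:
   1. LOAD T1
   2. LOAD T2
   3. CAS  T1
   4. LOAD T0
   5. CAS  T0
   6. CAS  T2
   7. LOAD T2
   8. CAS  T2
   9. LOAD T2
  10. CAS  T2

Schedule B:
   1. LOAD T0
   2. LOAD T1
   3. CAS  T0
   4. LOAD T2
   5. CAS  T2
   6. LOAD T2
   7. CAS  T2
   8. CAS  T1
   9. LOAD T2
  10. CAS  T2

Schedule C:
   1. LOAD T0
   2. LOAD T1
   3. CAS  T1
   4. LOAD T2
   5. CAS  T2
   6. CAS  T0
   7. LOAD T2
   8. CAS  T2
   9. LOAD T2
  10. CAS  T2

A

Tracing schedule A:
T1 LOAD — after: cnt=1, r=1 — load
T2 LOAD — after: cnt=1, r=1 — load
T1 CAS — after: cnt=2, r=1 — ok
T0 LOAD — after: cnt=2, r=2 — load
T0 CAS — after: cnt=3, r=2 — ok
T2 CAS — after: cnt=3, r=1 — retry
T2 LOAD — after: cnt=3, r=3 — load
T2 CAS — after: cnt=4, r=3 — ok
T2 LOAD — after: cnt=4, r=4 — load
T2 CAS — after: cnt=5, r=4 — ok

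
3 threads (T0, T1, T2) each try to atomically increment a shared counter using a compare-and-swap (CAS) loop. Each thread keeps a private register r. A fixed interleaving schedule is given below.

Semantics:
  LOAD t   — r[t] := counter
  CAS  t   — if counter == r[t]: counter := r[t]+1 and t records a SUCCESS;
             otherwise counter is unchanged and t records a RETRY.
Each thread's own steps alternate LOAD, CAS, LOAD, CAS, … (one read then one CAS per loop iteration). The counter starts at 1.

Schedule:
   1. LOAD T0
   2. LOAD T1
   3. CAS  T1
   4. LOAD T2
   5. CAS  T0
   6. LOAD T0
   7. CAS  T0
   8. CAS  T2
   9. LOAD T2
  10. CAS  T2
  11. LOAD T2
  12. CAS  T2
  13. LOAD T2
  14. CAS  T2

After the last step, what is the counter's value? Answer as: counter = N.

#1 T0 reads 1
#2 T1 reads 1
#3 T1 CAS(1→2) writes; counter now 2
#4 T2 reads 2
#5 T0 CAS(1→2) fails; counter now 2
#6 T0 reads 2
#7 T0 CAS(2→3) writes; counter now 3
#8 T2 CAS(2→3) fails; counter now 3
#9 T2 reads 3
#10 T2 CAS(3→4) writes; counter now 4
#11 T2 reads 4
#12 T2 CAS(4→5) writes; counter now 5
#13 T2 reads 5
#14 T2 CAS(5→6) writes; counter now 6

counter = 6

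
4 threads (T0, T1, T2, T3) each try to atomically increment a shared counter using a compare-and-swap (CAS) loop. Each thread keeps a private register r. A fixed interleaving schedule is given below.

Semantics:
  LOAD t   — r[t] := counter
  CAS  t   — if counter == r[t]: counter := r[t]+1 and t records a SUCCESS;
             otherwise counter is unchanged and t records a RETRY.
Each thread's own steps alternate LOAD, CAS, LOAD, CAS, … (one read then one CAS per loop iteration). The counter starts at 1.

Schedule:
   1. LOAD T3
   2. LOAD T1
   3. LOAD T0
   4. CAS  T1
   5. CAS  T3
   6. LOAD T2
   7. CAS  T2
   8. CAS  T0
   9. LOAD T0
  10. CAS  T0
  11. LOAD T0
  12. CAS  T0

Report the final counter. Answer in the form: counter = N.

#1 T3 reads 1
#2 T1 reads 1
#3 T0 reads 1
#4 T1 CAS(1→2) writes; counter now 2
#5 T3 CAS(1→2) fails; counter now 2
#6 T2 reads 2
#7 T2 CAS(2→3) writes; counter now 3
#8 T0 CAS(1→2) fails; counter now 3
#9 T0 reads 3
#10 T0 CAS(3→4) writes; counter now 4
#11 T0 reads 4
#12 T0 CAS(4→5) writes; counter now 5

counter = 5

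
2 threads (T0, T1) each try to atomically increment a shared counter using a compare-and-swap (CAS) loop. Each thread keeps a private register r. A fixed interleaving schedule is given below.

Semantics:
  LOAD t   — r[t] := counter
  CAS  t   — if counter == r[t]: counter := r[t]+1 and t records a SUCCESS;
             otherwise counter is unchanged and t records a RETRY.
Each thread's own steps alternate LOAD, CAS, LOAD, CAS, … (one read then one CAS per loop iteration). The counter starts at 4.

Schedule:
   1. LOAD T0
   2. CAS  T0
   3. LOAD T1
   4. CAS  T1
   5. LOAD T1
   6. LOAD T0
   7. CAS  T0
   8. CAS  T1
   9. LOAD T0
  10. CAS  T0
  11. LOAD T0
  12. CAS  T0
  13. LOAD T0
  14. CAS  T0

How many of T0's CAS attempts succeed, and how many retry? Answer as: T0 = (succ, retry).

T0 LOAD — after: cnt=4, r=4 — load
T0 CAS — after: cnt=5, r=4 — ok
T1 LOAD — after: cnt=5, r=5 — load
T1 CAS — after: cnt=6, r=5 — ok
T1 LOAD — after: cnt=6, r=6 — load
T0 LOAD — after: cnt=6, r=6 — load
T0 CAS — after: cnt=7, r=6 — ok
T1 CAS — after: cnt=7, r=6 — retry
T0 LOAD — after: cnt=7, r=7 — load
T0 CAS — after: cnt=8, r=7 — ok
T0 LOAD — after: cnt=8, r=8 — load
T0 CAS — after: cnt=9, r=8 — ok
T0 LOAD — after: cnt=9, r=9 — load
T0 CAS — after: cnt=10, r=9 — ok

T0 = (5, 0)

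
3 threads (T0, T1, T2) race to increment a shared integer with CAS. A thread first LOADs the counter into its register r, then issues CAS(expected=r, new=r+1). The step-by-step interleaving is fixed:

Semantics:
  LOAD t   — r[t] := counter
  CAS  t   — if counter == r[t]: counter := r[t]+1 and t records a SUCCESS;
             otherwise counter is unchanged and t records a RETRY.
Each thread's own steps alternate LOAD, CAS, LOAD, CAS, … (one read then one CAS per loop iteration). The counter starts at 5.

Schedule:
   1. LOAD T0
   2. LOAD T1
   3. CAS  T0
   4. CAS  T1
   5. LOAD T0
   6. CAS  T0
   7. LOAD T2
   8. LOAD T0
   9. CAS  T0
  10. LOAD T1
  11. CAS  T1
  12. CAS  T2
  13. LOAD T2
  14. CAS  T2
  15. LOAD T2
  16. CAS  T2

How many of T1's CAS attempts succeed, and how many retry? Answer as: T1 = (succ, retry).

T1 = (1, 1)

T0 LOAD — after: cnt=5, r=5 — load
T1 LOAD — after: cnt=5, r=5 — load
T0 CAS — after: cnt=6, r=5 — ok
T1 CAS — after: cnt=6, r=5 — retry
T0 LOAD — after: cnt=6, r=6 — load
T0 CAS — after: cnt=7, r=6 — ok
T2 LOAD — after: cnt=7, r=7 — load
T0 LOAD — after: cnt=7, r=7 — load
T0 CAS — after: cnt=8, r=7 — ok
T1 LOAD — after: cnt=8, r=8 — load
T1 CAS — after: cnt=9, r=8 — ok
T2 CAS — after: cnt=9, r=7 — retry
T2 LOAD — after: cnt=9, r=9 — load
T2 CAS — after: cnt=10, r=9 — ok
T2 LOAD — after: cnt=10, r=10 — load
T2 CAS — after: cnt=11, r=10 — ok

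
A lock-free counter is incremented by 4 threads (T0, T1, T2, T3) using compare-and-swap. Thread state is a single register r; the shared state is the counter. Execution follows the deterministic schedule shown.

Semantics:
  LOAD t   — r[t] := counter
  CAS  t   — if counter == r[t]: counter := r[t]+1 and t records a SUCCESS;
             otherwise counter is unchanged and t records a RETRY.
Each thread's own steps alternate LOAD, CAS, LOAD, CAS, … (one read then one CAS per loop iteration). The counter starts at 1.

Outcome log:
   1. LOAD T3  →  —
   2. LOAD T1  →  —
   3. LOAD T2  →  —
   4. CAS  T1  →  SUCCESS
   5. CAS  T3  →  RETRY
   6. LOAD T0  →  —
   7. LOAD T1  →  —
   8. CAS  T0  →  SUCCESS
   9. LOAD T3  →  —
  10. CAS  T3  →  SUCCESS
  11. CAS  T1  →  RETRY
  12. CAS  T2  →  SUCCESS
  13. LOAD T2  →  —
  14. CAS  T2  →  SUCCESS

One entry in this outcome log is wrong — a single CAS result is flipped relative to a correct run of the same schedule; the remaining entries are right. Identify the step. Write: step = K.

Correct run:
   1) LOAD T3:  M=1  r_T3=1
   2) LOAD T1:  M=1  r_T1=1
   3) LOAD T2:  M=1  r_T2=1
   4) CAS  T1:  M=2  r_T1=1 ✓
   5) CAS  T3:  M=2  r_T3=1 ✗
   6) LOAD T0:  M=2  r_T0=2
   7) LOAD T1:  M=2  r_T1=2
   8) CAS  T0:  M=3  r_T0=2 ✓
   9) LOAD T3:  M=3  r_T3=3
  10) CAS  T3:  M=4  r_T3=3 ✓
  11) CAS  T1:  M=4  r_T1=2 ✗
  12) CAS  T2:  M=4  r_T2=1 ✗
  13) LOAD T2:  M=4  r_T2=4
  14) CAS  T2:  M=5  r_T2=4 ✓
Mismatch at 12.

step = 12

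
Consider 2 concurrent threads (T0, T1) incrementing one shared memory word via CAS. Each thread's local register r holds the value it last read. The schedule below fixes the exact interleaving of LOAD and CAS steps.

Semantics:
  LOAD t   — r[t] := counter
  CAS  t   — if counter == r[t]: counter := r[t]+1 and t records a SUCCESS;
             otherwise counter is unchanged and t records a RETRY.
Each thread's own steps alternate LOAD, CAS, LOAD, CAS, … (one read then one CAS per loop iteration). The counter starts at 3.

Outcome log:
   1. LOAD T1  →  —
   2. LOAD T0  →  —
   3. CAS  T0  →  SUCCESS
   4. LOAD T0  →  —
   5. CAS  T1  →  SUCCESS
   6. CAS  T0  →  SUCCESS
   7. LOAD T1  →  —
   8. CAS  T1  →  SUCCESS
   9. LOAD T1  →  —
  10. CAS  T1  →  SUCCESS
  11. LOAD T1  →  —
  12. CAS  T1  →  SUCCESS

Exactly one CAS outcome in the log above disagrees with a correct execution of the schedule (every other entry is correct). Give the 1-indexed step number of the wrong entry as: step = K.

step = 5

Reference trace:
#1 T1 reads 3
#2 T0 reads 3
#3 T0 CAS(3→4) writes; counter now 4
#4 T0 reads 4
#5 T1 CAS(3→4) fails; counter now 4
#6 T0 CAS(4→5) writes; counter now 5
#7 T1 reads 5
#8 T1 CAS(5→6) writes; counter now 6
#9 T1 reads 6
#10 T1 CAS(6→7) writes; counter now 7
#11 T1 reads 7
#12 T1 CAS(7→8) writes; counter now 8
Log disagrees first at step 5.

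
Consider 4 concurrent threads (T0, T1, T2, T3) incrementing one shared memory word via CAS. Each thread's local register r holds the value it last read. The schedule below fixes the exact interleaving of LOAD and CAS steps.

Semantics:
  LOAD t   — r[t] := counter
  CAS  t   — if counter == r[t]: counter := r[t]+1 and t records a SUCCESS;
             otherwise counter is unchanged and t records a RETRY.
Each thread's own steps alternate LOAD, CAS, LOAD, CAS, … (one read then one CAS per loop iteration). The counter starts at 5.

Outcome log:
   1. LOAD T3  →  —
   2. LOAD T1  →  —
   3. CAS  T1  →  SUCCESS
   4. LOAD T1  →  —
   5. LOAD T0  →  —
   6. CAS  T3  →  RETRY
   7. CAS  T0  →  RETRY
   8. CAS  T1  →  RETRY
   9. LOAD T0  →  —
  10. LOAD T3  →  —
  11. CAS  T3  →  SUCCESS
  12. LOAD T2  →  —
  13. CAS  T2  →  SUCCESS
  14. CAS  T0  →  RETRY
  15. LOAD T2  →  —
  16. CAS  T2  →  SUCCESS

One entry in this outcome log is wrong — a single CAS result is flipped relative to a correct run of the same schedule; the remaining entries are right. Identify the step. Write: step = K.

Correct run:
T3 LOAD — after: cnt=5, r=5 — load
T1 LOAD — after: cnt=5, r=5 — load
T1 CAS — after: cnt=6, r=5 — ok
T1 LOAD — after: cnt=6, r=6 — load
T0 LOAD — after: cnt=6, r=6 — load
T3 CAS — after: cnt=6, r=5 — retry
T0 CAS — after: cnt=7, r=6 — ok
T1 CAS — after: cnt=7, r=6 — retry
T0 LOAD — after: cnt=7, r=7 — load
T3 LOAD — after: cnt=7, r=7 — load
T3 CAS — after: cnt=8, r=7 — ok
T2 LOAD — after: cnt=8, r=8 — load
T2 CAS — after: cnt=9, r=8 — ok
T0 CAS — after: cnt=9, r=7 — retry
T2 LOAD — after: cnt=9, r=9 — load
T2 CAS — after: cnt=10, r=9 — ok
Flip is step 7.

step = 7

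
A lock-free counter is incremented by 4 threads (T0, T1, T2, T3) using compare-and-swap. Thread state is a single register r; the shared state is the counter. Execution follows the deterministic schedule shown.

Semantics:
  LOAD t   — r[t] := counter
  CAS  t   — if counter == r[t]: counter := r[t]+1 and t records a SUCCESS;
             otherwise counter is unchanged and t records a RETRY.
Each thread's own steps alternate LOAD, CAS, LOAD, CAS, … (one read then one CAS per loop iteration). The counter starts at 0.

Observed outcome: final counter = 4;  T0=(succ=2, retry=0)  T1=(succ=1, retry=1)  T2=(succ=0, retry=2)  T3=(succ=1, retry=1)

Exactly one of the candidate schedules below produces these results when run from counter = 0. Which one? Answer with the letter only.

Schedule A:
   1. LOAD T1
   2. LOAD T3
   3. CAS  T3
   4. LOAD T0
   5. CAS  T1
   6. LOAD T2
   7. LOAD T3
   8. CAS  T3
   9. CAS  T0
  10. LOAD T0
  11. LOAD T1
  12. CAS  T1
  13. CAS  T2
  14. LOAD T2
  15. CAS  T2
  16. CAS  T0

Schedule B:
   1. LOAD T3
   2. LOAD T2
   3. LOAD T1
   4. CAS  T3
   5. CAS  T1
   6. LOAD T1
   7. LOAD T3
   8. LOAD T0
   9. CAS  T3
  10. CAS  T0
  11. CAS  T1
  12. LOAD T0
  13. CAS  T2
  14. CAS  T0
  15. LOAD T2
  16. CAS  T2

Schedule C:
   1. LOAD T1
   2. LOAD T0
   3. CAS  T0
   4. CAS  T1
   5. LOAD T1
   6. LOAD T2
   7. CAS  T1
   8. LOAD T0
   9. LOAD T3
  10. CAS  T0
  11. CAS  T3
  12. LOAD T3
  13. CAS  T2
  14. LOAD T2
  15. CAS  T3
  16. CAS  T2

Simulating candidate C:
#1 T1 reads 0
#2 T0 reads 0
#3 T0 CAS(0→1) writes; counter now 1
#4 T1 CAS(0→1) fails; counter now 1
#5 T1 reads 1
#6 T2 reads 1
#7 T1 CAS(1→2) writes; counter now 2
#8 T0 reads 2
#9 T3 reads 2
#10 T0 CAS(2→3) writes; counter now 3
#11 T3 CAS(2→3) fails; counter now 3
#12 T3 reads 3
#13 T2 CAS(1→2) fails; counter now 3
#14 T2 reads 3
#15 T3 CAS(3→4) writes; counter now 4
#16 T2 CAS(3→4) fails; counter now 4

C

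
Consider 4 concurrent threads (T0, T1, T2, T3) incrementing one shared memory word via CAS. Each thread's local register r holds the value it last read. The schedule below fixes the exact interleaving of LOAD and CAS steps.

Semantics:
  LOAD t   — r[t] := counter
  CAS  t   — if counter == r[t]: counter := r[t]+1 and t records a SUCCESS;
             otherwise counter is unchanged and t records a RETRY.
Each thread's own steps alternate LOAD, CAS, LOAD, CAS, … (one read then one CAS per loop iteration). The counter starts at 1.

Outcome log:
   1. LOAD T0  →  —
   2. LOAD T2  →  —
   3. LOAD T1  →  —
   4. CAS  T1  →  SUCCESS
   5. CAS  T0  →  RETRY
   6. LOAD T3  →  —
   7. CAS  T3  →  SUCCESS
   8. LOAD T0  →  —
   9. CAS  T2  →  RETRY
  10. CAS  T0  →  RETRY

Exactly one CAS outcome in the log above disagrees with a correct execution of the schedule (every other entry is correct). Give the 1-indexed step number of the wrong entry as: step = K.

step = 10

Correct run:
step 1: T0 LOAD ⇒ load; ctr=1 reg=1
step 2: T2 LOAD ⇒ load; ctr=1 reg=1
step 3: T1 LOAD ⇒ load; ctr=1 reg=1
step 4: T1 CAS ⇒ ok; ctr=2 reg=1
step 5: T0 CAS ⇒ retry; ctr=2 reg=1
step 6: T3 LOAD ⇒ load; ctr=2 reg=2
step 7: T3 CAS ⇒ ok; ctr=3 reg=2
step 8: T0 LOAD ⇒ load; ctr=3 reg=3
step 9: T2 CAS ⇒ retry; ctr=3 reg=1
step 10: T0 CAS ⇒ ok; ctr=4 reg=3
Mismatch at 10.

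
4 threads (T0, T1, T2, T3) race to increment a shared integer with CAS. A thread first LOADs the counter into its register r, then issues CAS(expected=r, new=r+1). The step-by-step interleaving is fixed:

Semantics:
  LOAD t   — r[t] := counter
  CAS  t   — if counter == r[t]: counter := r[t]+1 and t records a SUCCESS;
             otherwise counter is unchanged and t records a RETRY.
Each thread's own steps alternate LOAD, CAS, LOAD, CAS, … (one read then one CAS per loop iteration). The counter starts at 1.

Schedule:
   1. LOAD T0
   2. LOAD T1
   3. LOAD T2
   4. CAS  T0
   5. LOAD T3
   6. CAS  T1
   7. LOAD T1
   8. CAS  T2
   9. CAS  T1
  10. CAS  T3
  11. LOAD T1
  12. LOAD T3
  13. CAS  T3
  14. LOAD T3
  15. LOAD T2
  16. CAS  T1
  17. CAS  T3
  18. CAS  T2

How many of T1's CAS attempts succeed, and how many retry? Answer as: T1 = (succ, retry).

T1 = (1, 2)

[1] T0.load  rd  (counter 1, T0.r 1)
[2] T1.load  rd  (counter 1, T1.r 1)
[3] T2.load  rd  (counter 1, T2.r 1)
[4] T0.cas  hit  (counter 2, T0.r 1)
[5] T3.load  rd  (counter 2, T3.r 2)
[6] T1.cas  miss  (counter 2, T1.r 1)
[7] T1.load  rd  (counter 2, T1.r 2)
[8] T2.cas  miss  (counter 2, T2.r 1)
[9] T1.cas  hit  (counter 3, T1.r 2)
[10] T3.cas  miss  (counter 3, T3.r 2)
[11] T1.load  rd  (counter 3, T1.r 3)
[12] T3.load  rd  (counter 3, T3.r 3)
[13] T3.cas  hit  (counter 4, T3.r 3)
[14] T3.load  rd  (counter 4, T3.r 4)
[15] T2.load  rd  (counter 4, T2.r 4)
[16] T1.cas  miss  (counter 4, T1.r 3)
[17] T3.cas  hit  (counter 5, T3.r 4)
[18] T2.cas  miss  (counter 5, T2.r 4)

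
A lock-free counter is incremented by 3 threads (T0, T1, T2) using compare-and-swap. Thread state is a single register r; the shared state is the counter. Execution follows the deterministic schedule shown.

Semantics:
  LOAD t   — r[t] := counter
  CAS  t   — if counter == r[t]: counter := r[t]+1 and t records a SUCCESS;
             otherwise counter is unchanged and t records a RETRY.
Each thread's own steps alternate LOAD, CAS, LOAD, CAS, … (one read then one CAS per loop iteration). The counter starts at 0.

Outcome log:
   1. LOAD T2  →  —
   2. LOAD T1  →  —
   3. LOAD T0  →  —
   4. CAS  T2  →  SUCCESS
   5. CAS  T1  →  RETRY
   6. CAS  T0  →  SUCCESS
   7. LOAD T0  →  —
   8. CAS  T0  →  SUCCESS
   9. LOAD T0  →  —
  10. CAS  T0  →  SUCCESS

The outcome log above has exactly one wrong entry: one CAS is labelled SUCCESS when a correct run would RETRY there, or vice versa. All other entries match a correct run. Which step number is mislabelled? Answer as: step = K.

Reference trace:
step 1: T2 LOAD ⇒ load; ctr=0 reg=0
step 2: T1 LOAD ⇒ load; ctr=0 reg=0
step 3: T0 LOAD ⇒ load; ctr=0 reg=0
step 4: T2 CAS ⇒ ok; ctr=1 reg=0
step 5: T1 CAS ⇒ retry; ctr=1 reg=0
step 6: T0 CAS ⇒ retry; ctr=1 reg=0
step 7: T0 LOAD ⇒ load; ctr=1 reg=1
step 8: T0 CAS ⇒ ok; ctr=2 reg=1
step 9: T0 LOAD ⇒ load; ctr=2 reg=2
step 10: T0 CAS ⇒ ok; ctr=3 reg=2
Flip is step 6.

step = 6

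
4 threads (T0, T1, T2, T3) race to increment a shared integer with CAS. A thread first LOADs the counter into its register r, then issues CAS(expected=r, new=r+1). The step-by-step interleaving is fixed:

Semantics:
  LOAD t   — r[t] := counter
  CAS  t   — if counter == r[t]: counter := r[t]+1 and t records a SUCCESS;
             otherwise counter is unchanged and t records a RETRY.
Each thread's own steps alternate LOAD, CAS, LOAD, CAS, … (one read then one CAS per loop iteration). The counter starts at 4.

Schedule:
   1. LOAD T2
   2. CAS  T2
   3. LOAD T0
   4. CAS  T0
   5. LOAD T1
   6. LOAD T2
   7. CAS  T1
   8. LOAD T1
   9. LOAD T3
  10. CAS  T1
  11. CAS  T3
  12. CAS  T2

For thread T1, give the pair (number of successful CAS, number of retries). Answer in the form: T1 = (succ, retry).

#1 T2 reads 4
#2 T2 CAS(4→5) writes; counter now 5
#3 T0 reads 5
#4 T0 CAS(5→6) writes; counter now 6
#5 T1 reads 6
#6 T2 reads 6
#7 T1 CAS(6→7) writes; counter now 7
#8 T1 reads 7
#9 T3 reads 7
#10 T1 CAS(7→8) writes; counter now 8
#11 T3 CAS(7→8) fails; counter now 8
#12 T2 CAS(6→7) fails; counter now 8

T1 = (2, 0)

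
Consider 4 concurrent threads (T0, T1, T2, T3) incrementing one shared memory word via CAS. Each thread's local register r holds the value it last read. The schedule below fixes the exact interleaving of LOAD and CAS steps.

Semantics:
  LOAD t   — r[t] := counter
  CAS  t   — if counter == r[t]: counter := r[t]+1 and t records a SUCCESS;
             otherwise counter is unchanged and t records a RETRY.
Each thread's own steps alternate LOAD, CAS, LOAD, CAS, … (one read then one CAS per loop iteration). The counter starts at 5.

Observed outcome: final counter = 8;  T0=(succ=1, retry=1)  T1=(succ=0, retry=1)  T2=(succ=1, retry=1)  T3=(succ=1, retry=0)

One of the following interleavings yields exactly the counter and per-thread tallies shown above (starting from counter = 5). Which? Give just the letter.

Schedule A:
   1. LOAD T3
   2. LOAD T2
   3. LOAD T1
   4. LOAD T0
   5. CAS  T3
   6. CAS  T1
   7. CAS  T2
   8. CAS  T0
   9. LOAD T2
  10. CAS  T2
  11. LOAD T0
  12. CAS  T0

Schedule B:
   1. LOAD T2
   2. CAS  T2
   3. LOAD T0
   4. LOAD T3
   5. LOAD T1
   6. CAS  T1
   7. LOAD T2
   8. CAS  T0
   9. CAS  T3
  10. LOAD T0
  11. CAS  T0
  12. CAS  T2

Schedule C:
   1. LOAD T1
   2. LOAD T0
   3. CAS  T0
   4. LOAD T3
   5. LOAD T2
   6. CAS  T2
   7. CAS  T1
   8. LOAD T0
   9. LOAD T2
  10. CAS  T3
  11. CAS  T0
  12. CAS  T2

Run A:
T3 LOAD — after: cnt=5, r=5 — load
T2 LOAD — after: cnt=5, r=5 — load
T1 LOAD — after: cnt=5, r=5 — load
T0 LOAD — after: cnt=5, r=5 — load
T3 CAS — after: cnt=6, r=5 — ok
T1 CAS — after: cnt=6, r=5 — retry
T2 CAS — after: cnt=6, r=5 — retry
T0 CAS — after: cnt=6, r=5 — retry
T2 LOAD — after: cnt=6, r=6 — load
T2 CAS — after: cnt=7, r=6 — ok
T0 LOAD — after: cnt=7, r=7 — load
T0 CAS — after: cnt=8, r=7 — ok

A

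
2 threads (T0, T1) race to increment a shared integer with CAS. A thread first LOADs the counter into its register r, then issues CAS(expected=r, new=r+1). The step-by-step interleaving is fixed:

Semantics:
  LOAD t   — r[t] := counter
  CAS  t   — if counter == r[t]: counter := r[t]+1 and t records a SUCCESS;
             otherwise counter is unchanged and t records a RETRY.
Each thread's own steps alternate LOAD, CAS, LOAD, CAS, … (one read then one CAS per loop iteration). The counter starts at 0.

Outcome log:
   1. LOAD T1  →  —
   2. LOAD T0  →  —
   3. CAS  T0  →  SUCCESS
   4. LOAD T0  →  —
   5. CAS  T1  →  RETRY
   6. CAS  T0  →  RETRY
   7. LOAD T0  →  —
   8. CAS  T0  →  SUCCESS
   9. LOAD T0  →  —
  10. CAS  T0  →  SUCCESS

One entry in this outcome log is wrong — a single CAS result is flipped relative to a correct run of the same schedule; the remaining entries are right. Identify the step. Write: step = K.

Reference trace:
#1 T1 reads 0
#2 T0 reads 0
#3 T0 CAS(0→1) writes; counter now 1
#4 T0 reads 1
#5 T1 CAS(0→1) fails; counter now 1
#6 T0 CAS(1→2) writes; counter now 2
#7 T0 reads 2
#8 T0 CAS(2→3) writes; counter now 3
#9 T0 reads 3
#10 T0 CAS(3→4) writes; counter now 4
Flip is step 6.

step = 6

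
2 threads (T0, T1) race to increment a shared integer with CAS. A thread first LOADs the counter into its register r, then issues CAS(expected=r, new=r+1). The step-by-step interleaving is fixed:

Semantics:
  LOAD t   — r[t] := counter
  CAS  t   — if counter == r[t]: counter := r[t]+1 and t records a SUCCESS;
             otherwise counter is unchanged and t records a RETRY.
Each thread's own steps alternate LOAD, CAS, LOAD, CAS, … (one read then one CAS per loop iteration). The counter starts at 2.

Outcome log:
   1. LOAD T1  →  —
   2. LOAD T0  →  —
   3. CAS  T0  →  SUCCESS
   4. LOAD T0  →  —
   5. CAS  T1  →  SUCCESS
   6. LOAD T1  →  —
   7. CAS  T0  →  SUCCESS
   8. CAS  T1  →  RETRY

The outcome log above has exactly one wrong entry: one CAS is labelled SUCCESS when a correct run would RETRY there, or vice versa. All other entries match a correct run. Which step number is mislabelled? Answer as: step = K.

Reference trace:
step 1: T1 LOAD ⇒ load; ctr=2 reg=2
step 2: T0 LOAD ⇒ load; ctr=2 reg=2
step 3: T0 CAS ⇒ ok; ctr=3 reg=2
step 4: T0 LOAD ⇒ load; ctr=3 reg=3
step 5: T1 CAS ⇒ retry; ctr=3 reg=2
step 6: T1 LOAD ⇒ load; ctr=3 reg=3
step 7: T0 CAS ⇒ ok; ctr=4 reg=3
step 8: T1 CAS ⇒ retry; ctr=4 reg=3
Mismatch at 5.

step = 5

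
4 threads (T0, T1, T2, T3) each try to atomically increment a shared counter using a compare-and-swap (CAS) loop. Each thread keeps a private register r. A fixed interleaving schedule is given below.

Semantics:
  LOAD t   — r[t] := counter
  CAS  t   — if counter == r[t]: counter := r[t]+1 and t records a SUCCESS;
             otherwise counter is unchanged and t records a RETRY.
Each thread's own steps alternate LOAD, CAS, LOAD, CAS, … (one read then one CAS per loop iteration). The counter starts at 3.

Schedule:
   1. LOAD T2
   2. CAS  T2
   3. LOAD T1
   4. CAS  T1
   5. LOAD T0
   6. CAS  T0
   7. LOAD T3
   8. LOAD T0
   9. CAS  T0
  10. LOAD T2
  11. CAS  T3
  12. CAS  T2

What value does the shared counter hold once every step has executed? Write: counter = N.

1. LOAD T2 → mem=3 r[T2]=3 [LOAD]
2. CAS T2 → mem=4 r[T2]=3 [OK]
3. LOAD T1 → mem=4 r[T1]=4 [LOAD]
4. CAS T1 → mem=5 r[T1]=4 [OK]
5. LOAD T0 → mem=5 r[T0]=5 [LOAD]
6. CAS T0 → mem=6 r[T0]=5 [OK]
7. LOAD T3 → mem=6 r[T3]=6 [LOAD]
8. LOAD T0 → mem=6 r[T0]=6 [LOAD]
9. CAS T0 → mem=7 r[T0]=6 [OK]
10. LOAD T2 → mem=7 r[T2]=7 [LOAD]
11. CAS T3 → mem=7 r[T3]=6 [RETRY]
12. CAS T2 → mem=8 r[T2]=7 [OK]

counter = 8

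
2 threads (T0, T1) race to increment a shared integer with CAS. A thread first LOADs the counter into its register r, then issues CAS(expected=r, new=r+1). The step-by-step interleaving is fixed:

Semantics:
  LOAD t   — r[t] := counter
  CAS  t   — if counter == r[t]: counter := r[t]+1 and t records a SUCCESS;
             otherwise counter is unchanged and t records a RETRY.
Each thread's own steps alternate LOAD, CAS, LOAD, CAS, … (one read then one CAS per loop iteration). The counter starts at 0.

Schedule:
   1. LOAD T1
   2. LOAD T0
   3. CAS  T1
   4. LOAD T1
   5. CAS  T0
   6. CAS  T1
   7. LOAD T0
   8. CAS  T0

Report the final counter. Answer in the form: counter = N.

   1) LOAD T1:  M=0  r_T1=0
   2) LOAD T0:  M=0  r_T0=0
   3) CAS  T1:  M=1  r_T1=0 ✓
   4) LOAD T1:  M=1  r_T1=1
   5) CAS  T0:  M=1  r_T0=0 ✗
   6) CAS  T1:  M=2  r_T1=1 ✓
   7) LOAD T0:  M=2  r_T0=2
   8) CAS  T0:  M=3  r_T0=2 ✓

counter = 3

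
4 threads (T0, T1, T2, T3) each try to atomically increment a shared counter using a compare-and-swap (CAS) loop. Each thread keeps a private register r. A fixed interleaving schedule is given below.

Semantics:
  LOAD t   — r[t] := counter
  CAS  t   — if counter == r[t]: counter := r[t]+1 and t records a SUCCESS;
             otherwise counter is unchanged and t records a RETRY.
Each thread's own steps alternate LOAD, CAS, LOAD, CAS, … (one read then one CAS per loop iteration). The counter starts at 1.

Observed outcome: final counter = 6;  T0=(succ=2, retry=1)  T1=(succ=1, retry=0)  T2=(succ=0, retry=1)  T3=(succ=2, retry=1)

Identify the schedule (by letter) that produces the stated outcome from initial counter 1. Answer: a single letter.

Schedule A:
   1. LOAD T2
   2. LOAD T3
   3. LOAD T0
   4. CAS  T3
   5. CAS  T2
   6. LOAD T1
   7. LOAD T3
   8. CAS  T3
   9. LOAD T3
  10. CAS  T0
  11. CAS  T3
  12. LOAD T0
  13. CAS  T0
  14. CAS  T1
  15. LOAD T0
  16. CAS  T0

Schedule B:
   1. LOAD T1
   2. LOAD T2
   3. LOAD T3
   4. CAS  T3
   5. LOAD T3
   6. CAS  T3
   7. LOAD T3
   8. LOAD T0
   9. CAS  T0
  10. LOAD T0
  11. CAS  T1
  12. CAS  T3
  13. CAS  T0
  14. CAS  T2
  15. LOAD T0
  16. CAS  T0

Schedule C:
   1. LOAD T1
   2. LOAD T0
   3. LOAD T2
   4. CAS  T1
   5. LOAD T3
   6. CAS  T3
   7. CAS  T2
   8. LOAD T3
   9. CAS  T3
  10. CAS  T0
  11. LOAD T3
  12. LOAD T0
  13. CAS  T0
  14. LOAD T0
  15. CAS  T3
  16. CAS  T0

Tracing schedule C:
1. LOAD T1 → mem=1 r[T1]=1 [LOAD]
2. LOAD T0 → mem=1 r[T0]=1 [LOAD]
3. LOAD T2 → mem=1 r[T2]=1 [LOAD]
4. CAS T1 → mem=2 r[T1]=1 [OK]
5. LOAD T3 → mem=2 r[T3]=2 [LOAD]
6. CAS T3 → mem=3 r[T3]=2 [OK]
7. CAS T2 → mem=3 r[T2]=1 [RETRY]
8. LOAD T3 → mem=3 r[T3]=3 [LOAD]
9. CAS T3 → mem=4 r[T3]=3 [OK]
10. CAS T0 → mem=4 r[T0]=1 [RETRY]
11. LOAD T3 → mem=4 r[T3]=4 [LOAD]
12. LOAD T0 → mem=4 r[T0]=4 [LOAD]
13. CAS T0 → mem=5 r[T0]=4 [OK]
14. LOAD T0 → mem=5 r[T0]=5 [LOAD]
15. CAS T3 → mem=5 r[T3]=4 [RETRY]
16. CAS T0 → mem=6 r[T0]=5 [OK]

C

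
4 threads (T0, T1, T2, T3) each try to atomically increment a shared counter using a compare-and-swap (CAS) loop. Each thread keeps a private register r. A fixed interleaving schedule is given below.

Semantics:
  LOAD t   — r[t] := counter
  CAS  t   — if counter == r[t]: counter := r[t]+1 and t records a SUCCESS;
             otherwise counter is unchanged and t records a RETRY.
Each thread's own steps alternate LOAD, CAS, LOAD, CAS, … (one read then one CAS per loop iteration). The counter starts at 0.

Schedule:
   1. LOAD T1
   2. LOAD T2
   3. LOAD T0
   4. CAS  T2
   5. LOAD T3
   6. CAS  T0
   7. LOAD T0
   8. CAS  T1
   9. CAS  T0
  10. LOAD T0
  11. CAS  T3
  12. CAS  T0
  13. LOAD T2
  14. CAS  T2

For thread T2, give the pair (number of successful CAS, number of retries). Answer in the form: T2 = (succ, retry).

   1) LOAD T1:  M=0  r_T1=0
   2) LOAD T2:  M=0  r_T2=0
   3) LOAD T0:  M=0  r_T0=0
   4) CAS  T2:  M=1  r_T2=0 ✓
   5) LOAD T3:  M=1  r_T3=1
   6) CAS  T0:  M=1  r_T0=0 ✗
   7) LOAD T0:  M=1  r_T0=1
   8) CAS  T1:  M=1  r_T1=0 ✗
   9) CAS  T0:  M=2  r_T0=1 ✓
  10) LOAD T0:  M=2  r_T0=2
  11) CAS  T3:  M=2  r_T3=1 ✗
  12) CAS  T0:  M=3  r_T0=2 ✓
  13) LOAD T2:  M=3  r_T2=3
  14) CAS  T2:  M=4  r_T2=3 ✓

T2 = (2, 0)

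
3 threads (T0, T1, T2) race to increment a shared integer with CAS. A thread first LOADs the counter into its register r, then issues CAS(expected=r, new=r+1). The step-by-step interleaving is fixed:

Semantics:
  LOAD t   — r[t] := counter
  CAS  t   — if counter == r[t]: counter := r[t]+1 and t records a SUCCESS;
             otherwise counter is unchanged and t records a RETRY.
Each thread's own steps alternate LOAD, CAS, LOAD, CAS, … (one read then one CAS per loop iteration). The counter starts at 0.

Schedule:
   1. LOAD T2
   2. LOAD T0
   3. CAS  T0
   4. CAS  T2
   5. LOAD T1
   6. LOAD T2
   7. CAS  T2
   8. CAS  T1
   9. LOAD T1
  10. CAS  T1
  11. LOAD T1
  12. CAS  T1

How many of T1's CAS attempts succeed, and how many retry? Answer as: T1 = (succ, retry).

step 1: T2 LOAD ⇒ load; ctr=0 reg=0
step 2: T0 LOAD ⇒ load; ctr=0 reg=0
step 3: T0 CAS ⇒ ok; ctr=1 reg=0
step 4: T2 CAS ⇒ retry; ctr=1 reg=0
step 5: T1 LOAD ⇒ load; ctr=1 reg=1
step 6: T2 LOAD ⇒ load; ctr=1 reg=1
step 7: T2 CAS ⇒ ok; ctr=2 reg=1
step 8: T1 CAS ⇒ retry; ctr=2 reg=1
step 9: T1 LOAD ⇒ load; ctr=2 reg=2
step 10: T1 CAS ⇒ ok; ctr=3 reg=2
step 11: T1 LOAD ⇒ load; ctr=3 reg=3
step 12: T1 CAS ⇒ ok; ctr=4 reg=3

T1 = (2, 1)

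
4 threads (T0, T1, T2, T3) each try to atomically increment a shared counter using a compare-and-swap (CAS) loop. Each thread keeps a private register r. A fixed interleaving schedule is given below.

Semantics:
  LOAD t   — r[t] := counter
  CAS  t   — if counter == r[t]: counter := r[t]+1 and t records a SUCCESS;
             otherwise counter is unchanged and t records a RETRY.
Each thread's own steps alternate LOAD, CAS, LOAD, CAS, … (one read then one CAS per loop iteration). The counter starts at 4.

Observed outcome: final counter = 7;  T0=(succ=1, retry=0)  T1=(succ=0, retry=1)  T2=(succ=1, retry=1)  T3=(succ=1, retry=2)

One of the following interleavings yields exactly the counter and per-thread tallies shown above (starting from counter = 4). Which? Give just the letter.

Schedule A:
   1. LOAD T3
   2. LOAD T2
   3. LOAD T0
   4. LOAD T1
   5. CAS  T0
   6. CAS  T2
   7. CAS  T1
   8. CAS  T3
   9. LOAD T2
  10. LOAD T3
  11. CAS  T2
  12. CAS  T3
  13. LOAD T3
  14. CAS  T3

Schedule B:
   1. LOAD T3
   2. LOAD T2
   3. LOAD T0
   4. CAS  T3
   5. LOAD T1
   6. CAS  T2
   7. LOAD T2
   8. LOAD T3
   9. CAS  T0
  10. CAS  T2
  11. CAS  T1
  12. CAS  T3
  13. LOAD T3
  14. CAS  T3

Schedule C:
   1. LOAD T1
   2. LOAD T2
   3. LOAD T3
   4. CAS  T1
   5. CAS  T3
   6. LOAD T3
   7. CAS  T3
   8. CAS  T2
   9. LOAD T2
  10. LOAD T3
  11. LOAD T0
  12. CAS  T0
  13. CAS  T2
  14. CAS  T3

Run A:
   1) LOAD T3:  M=4  r_T3=4
   2) LOAD T2:  M=4  r_T2=4
   3) LOAD T0:  M=4  r_T0=4
   4) LOAD T1:  M=4  r_T1=4
   5) CAS  T0:  M=5  r_T0=4 ✓
   6) CAS  T2:  M=5  r_T2=4 ✗
   7) CAS  T1:  M=5  r_T1=4 ✗
   8) CAS  T3:  M=5  r_T3=4 ✗
   9) LOAD T2:  M=5  r_T2=5
  10) LOAD T3:  M=5  r_T3=5
  11) CAS  T2:  M=6  r_T2=5 ✓
  12) CAS  T3:  M=6  r_T3=5 ✗
  13) LOAD T3:  M=6  r_T3=6
  14) CAS  T3:  M=7  r_T3=6 ✓

A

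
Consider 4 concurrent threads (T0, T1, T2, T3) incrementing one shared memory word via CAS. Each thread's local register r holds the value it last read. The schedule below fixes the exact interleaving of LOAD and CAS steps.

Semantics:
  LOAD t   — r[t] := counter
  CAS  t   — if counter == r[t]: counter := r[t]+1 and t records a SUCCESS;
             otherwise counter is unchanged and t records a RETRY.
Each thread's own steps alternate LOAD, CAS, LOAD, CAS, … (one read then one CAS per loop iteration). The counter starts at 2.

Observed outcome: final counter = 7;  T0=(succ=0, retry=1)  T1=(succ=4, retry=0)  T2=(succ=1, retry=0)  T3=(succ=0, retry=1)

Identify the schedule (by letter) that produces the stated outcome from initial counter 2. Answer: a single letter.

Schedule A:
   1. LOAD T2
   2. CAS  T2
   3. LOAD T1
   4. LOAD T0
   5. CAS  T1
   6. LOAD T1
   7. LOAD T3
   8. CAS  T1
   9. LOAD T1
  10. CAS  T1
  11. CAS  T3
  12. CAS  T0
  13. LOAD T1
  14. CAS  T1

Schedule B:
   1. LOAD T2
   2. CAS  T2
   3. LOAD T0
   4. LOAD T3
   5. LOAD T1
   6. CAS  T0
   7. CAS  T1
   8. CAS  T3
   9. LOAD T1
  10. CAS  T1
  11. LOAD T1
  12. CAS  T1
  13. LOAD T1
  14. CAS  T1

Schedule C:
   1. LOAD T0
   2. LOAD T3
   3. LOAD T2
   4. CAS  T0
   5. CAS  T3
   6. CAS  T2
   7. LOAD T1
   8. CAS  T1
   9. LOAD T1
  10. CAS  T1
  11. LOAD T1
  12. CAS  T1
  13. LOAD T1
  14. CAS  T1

A

Run A:
[1] T2.load  rd  (counter 2, T2.r 2)
[2] T2.cas  hit  (counter 3, T2.r 2)
[3] T1.load  rd  (counter 3, T1.r 3)
[4] T0.load  rd  (counter 3, T0.r 3)
[5] T1.cas  hit  (counter 4, T1.r 3)
[6] T1.load  rd  (counter 4, T1.r 4)
[7] T3.load  rd  (counter 4, T3.r 4)
[8] T1.cas  hit  (counter 5, T1.r 4)
[9] T1.load  rd  (counter 5, T1.r 5)
[10] T1.cas  hit  (counter 6, T1.r 5)
[11] T3.cas  miss  (counter 6, T3.r 4)
[12] T0.cas  miss  (counter 6, T0.r 3)
[13] T1.load  rd  (counter 6, T1.r 6)
[14] T1.cas  hit  (counter 7, T1.r 6)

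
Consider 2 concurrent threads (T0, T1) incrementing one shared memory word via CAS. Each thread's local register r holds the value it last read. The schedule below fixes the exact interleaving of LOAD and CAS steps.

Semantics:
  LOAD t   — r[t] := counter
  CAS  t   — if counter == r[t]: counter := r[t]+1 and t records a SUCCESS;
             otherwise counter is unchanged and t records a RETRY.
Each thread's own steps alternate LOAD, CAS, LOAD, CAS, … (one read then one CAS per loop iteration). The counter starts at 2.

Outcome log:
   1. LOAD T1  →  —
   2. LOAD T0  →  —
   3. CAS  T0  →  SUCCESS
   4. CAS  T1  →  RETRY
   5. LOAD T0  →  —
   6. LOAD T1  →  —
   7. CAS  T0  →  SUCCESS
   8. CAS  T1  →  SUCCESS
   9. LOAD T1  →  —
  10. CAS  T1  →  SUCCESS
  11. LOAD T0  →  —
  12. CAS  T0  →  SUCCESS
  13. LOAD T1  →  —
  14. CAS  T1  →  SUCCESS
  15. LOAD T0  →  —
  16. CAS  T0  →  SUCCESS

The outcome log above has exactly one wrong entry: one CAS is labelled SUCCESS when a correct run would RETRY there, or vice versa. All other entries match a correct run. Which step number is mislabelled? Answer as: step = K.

Re-executing:
[1] T1.load  rd  (counter 2, T1.r 2)
[2] T0.load  rd  (counter 2, T0.r 2)
[3] T0.cas  hit  (counter 3, T0.r 2)
[4] T1.cas  miss  (counter 3, T1.r 2)
[5] T0.load  rd  (counter 3, T0.r 3)
[6] T1.load  rd  (counter 3, T1.r 3)
[7] T0.cas  hit  (counter 4, T0.r 3)
[8] T1.cas  miss  (counter 4, T1.r 3)
[9] T1.load  rd  (counter 4, T1.r 4)
[10] T1.cas  hit  (counter 5, T1.r 4)
[11] T0.load  rd  (counter 5, T0.r 5)
[12] T0.cas  hit  (counter 6, T0.r 5)
[13] T1.load  rd  (counter 6, T1.r 6)
[14] T1.cas  hit  (counter 7, T1.r 6)
[15] T0.load  rd  (counter 7, T0.r 7)
[16] T0.cas  hit  (counter 8, T0.r 7)
Flip is step 8.

step = 8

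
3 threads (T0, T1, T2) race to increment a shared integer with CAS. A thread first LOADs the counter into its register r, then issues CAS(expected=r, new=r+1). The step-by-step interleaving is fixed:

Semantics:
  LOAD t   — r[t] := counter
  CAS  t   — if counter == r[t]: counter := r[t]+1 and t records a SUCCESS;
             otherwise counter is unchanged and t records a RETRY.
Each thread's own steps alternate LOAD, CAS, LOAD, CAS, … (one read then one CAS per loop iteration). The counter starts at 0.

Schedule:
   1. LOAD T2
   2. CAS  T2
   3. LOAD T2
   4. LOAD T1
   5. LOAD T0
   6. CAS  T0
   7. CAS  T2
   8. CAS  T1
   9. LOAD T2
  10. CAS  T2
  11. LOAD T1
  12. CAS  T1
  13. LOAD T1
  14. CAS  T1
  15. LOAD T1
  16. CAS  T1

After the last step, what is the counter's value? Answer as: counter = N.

   1) LOAD T2:  M=0  r_T2=0
   2) CAS  T2:  M=1  r_T2=0 ✓
   3) LOAD T2:  M=1  r_T2=1
   4) LOAD T1:  M=1  r_T1=1
   5) LOAD T0:  M=1  r_T0=1
   6) CAS  T0:  M=2  r_T0=1 ✓
   7) CAS  T2:  M=2  r_T2=1 ✗
   8) CAS  T1:  M=2  r_T1=1 ✗
   9) LOAD T2:  M=2  r_T2=2
  10) CAS  T2:  M=3  r_T2=2 ✓
  11) LOAD T1:  M=3  r_T1=3
  12) CAS  T1:  M=4  r_T1=3 ✓
  13) LOAD T1:  M=4  r_T1=4
  14) CAS  T1:  M=5  r_T1=4 ✓
  15) LOAD T1:  M=5  r_T1=5
  16) CAS  T1:  M=6  r_T1=5 ✓

counter = 6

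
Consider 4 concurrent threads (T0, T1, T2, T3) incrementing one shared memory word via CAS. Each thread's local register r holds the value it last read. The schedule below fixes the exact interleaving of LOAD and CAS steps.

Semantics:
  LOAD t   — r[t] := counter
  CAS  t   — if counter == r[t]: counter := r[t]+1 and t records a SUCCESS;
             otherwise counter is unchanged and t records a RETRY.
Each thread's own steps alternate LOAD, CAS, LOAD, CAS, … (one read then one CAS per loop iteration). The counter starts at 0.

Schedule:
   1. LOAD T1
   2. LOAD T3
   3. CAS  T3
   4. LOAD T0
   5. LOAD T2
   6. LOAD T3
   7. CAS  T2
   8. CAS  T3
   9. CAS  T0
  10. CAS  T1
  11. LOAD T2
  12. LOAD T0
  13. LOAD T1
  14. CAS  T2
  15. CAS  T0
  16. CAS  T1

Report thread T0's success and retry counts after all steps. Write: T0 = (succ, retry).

T0 = (0, 2)

#1 T1 reads 0
#2 T3 reads 0
#3 T3 CAS(0→1) writes; counter now 1
#4 T0 reads 1
#5 T2 reads 1
#6 T3 reads 1
#7 T2 CAS(1→2) writes; counter now 2
#8 T3 CAS(1→2) fails; counter now 2
#9 T0 CAS(1→2) fails; counter now 2
#10 T1 CAS(0→1) fails; counter now 2
#11 T2 reads 2
#12 T0 reads 2
#13 T1 reads 2
#14 T2 CAS(2→3) writes; counter now 3
#15 T0 CAS(2→3) fails; counter now 3
#16 T1 CAS(2→3) fails; counter now 3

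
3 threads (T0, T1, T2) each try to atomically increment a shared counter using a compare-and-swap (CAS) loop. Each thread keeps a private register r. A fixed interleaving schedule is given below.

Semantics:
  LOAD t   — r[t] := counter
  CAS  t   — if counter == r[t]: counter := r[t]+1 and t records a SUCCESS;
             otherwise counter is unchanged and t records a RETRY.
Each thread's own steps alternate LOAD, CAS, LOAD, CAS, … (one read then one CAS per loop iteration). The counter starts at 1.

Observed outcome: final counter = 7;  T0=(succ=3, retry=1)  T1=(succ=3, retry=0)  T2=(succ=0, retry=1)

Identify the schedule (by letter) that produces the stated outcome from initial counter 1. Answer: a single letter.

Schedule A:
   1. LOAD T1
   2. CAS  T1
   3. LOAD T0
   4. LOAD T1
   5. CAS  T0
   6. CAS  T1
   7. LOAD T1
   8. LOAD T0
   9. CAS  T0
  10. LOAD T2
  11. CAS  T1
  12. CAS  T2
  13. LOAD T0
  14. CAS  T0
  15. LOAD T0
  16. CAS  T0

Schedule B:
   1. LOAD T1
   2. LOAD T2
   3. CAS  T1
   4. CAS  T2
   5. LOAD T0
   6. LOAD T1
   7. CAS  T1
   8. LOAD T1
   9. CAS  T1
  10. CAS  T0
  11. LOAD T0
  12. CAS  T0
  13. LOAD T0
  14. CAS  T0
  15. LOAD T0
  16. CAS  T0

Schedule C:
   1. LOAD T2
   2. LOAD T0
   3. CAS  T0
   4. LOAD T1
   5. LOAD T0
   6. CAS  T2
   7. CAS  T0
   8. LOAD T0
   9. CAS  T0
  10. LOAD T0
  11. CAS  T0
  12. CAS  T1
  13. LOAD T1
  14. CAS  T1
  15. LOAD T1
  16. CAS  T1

B

Simulating candidate B:
step 1: T1 LOAD ⇒ load; ctr=1 reg=1
step 2: T2 LOAD ⇒ load; ctr=1 reg=1
step 3: T1 CAS ⇒ ok; ctr=2 reg=1
step 4: T2 CAS ⇒ retry; ctr=2 reg=1
step 5: T0 LOAD ⇒ load; ctr=2 reg=2
step 6: T1 LOAD ⇒ load; ctr=2 reg=2
step 7: T1 CAS ⇒ ok; ctr=3 reg=2
step 8: T1 LOAD ⇒ load; ctr=3 reg=3
step 9: T1 CAS ⇒ ok; ctr=4 reg=3
step 10: T0 CAS ⇒ retry; ctr=4 reg=2
step 11: T0 LOAD ⇒ load; ctr=4 reg=4
step 12: T0 CAS ⇒ ok; ctr=5 reg=4
step 13: T0 LOAD ⇒ load; ctr=5 reg=5
step 14: T0 CAS ⇒ ok; ctr=6 reg=5
step 15: T0 LOAD ⇒ load; ctr=6 reg=6
step 16: T0 CAS ⇒ ok; ctr=7 reg=6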